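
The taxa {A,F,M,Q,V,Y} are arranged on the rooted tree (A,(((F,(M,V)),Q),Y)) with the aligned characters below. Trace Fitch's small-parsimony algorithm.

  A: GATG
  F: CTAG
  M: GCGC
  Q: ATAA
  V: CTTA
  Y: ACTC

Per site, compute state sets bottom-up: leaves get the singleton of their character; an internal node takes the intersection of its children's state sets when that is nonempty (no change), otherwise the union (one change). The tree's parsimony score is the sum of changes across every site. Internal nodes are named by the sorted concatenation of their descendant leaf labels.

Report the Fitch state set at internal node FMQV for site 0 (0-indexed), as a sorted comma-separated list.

[col 0] MV: children M:{G}, V:{C} ∪→ {C,G}; cost 1
[col 0] FMV: children F:{C}, MV:{C,G} ∩→ {C}; cost 0
[col 0] FMQV: children FMV:{C}, Q:{A} ∪→ {A,C}; cost 1
[col 0] FMQVY: children FMQV:{A,C}, Y:{A} ∩→ {A}; cost 0
[col 0] AFMQVY: children A:{G}, FMQVY:{A} ∪→ {A,G}; cost 1
[col 1] MV: children M:{C}, V:{T} ∪→ {C,T}; cost 1
[col 1] FMV: children F:{T}, MV:{C,T} ∩→ {T}; cost 0
[col 1] FMQV: children FMV:{T}, Q:{T} ∩→ {T}; cost 0
[col 1] FMQVY: children FMQV:{T}, Y:{C} ∪→ {C,T}; cost 1
[col 1] AFMQVY: children A:{A}, FMQVY:{C,T} ∪→ {A,C,T}; cost 1
[col 2] MV: children M:{G}, V:{T} ∪→ {G,T}; cost 1
[col 2] FMV: children F:{A}, MV:{G,T} ∪→ {A,G,T}; cost 1
[col 2] FMQV: children FMV:{A,G,T}, Q:{A} ∩→ {A}; cost 0
[col 2] FMQVY: children FMQV:{A}, Y:{T} ∪→ {A,T}; cost 1
[col 2] AFMQVY: children A:{T}, FMQVY:{A,T} ∩→ {T}; cost 0
[col 3] MV: children M:{C}, V:{A} ∪→ {A,C}; cost 1
[col 3] FMV: children F:{G}, MV:{A,C} ∪→ {A,C,G}; cost 1
[col 3] FMQV: children FMV:{A,C,G}, Q:{A} ∩→ {A}; cost 0
[col 3] FMQVY: children FMQV:{A}, Y:{C} ∪→ {A,C}; cost 1
[col 3] AFMQVY: children A:{G}, FMQVY:{A,C} ∪→ {A,C,G}; cost 1
per-site changes: [3, 3, 3, 4]; total = 13

A,C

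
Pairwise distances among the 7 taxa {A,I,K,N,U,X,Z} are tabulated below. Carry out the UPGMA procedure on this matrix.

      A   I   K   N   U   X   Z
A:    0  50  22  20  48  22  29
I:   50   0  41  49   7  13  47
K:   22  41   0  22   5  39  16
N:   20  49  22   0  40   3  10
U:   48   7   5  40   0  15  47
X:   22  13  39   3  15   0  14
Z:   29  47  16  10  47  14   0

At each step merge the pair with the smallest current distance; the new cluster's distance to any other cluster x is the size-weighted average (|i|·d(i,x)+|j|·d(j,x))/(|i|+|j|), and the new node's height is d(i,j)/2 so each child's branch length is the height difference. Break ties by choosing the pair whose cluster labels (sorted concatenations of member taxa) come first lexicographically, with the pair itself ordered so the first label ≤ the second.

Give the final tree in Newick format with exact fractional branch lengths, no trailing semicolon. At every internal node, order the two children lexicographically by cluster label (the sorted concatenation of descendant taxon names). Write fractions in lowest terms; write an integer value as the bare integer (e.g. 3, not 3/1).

iteration 1: select N,X (d=3); attach at lengths (3/2, 3/2); label the merged cluster NX
  updated: d(A,NX)=21, d(I,NX)=31, d(K,NX)=61/2, d(NX,U)=55/2, d(NX,Z)=12
iteration 2: select K,U (d=5); attach at lengths (5/2, 5/2); label the merged cluster KU
  updated: d(A,KU)=35, d(I,KU)=24, d(KU,NX)=29, d(KU,Z)=63/2
iteration 3: select NX,Z (d=12); attach at lengths (9/2, 6); label the merged cluster NXZ
  updated: d(A,NXZ)=71/3, d(I,NXZ)=109/3, d(KU,NXZ)=179/6
iteration 4: select A,NXZ (d=71/3); attach at lengths (71/6, 35/6); label the merged cluster ANXZ
  updated: d(ANXZ,I)=159/4, d(ANXZ,KU)=249/8
iteration 5: select I,KU (d=24); attach at lengths (12, 19/2); label the merged cluster IKU
  updated: d(ANXZ,IKU)=34
iteration 6: select ANXZ,IKU (d=34); attach at lengths (31/6, 5); label the merged cluster AIKNUXZ
final tree: ((A:71/6,((N:3/2,X:3/2):9/2,Z:6):35/6):31/6,(I:12,(K:5/2,U:5/2):19/2):5)
total length: 407/6

((A:71/6,((N:3/2,X:3/2):9/2,Z:6):35/6):31/6,(I:12,(K:5/2,U:5/2):19/2):5)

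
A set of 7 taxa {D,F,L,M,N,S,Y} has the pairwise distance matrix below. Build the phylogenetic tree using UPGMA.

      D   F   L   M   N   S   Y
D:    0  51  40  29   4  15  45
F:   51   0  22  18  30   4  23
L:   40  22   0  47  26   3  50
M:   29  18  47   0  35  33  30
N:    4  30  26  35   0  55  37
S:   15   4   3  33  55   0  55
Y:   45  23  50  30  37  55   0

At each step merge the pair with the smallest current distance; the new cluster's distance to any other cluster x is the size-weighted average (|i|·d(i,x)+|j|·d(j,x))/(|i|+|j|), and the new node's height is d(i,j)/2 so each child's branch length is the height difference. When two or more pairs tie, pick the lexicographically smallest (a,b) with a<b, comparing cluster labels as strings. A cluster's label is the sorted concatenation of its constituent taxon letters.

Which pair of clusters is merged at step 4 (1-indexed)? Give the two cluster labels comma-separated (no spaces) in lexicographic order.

iteration 1: select L,S (d=3); attach at lengths (3/2, 3/2); label the merged cluster LS
  updated: d(D,LS)=55/2, d(F,LS)=13, d(LS,M)=40, d(LS,N)=81/2, d(LS,Y)=105/2
iteration 2: select D,N (d=4); attach at lengths (2, 2); label the merged cluster DN
  updated: d(DN,F)=81/2, d(DN,LS)=34, d(DN,M)=32, d(DN,Y)=41
iteration 3: select F,LS (d=13); attach at lengths (13/2, 5); label the merged cluster FLS
  updated: d(DN,FLS)=217/6, d(FLS,M)=98/3, d(FLS,Y)=128/3
iteration 4: select M,Y (d=30); attach at lengths (15, 15); label the merged cluster MY
  updated: d(DN,MY)=73/2, d(FLS,MY)=113/3
iteration 5: select DN,FLS (d=217/6); attach at lengths (193/12, 139/12); label the merged cluster DFLNS
  updated: d(DFLNS,MY)=186/5
iteration 6: select DFLNS,MY (d=186/5); attach at lengths (31/60, 18/5); label the merged cluster DFLMNSY
final tree: (((D:2,N:2):193/12,(F:13/2,(L:3/2,S:3/2):5):139/12):31/60,(M:15,Y:15):18/5)
total length: 4817/60

M,Y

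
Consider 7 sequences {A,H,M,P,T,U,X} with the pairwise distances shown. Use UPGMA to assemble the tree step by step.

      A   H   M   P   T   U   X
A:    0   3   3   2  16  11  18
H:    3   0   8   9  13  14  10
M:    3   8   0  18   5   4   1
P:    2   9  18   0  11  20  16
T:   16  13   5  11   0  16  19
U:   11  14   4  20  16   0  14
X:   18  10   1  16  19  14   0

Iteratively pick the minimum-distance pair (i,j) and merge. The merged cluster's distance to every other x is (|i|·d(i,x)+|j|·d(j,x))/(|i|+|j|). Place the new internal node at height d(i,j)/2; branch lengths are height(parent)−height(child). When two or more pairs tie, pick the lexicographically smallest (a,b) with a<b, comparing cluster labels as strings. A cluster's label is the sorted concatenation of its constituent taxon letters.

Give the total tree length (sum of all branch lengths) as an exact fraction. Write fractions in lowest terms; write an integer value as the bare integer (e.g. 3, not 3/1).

1. join M+X (d=1) ⇒ MX; edges |M|=1/2, |X|=1/2
  updated: d(A,MX)=21/2, d(H,MX)=9, d(MX,P)=17, d(MX,T)=12, d(MX,U)=9
2. join A+P (d=2) ⇒ AP; edges |A|=1, |P|=1
  updated: d(AP,H)=6, d(AP,MX)=55/4, d(AP,T)=27/2, d(AP,U)=31/2
3. join AP+H (d=6) ⇒ AHP; edges |AP|=2, |H|=3
  updated: d(AHP,MX)=73/6, d(AHP,T)=40/3, d(AHP,U)=15
4. join MX+U (d=9) ⇒ MUX; edges |MX|=4, |U|=9/2
  updated: d(AHP,MUX)=118/9, d(MUX,T)=40/3
5. join AHP+MUX (d=118/9) ⇒ AHMPUX; edges |AHP|=32/9, |MUX|=37/18
  updated: d(AHMPUX,T)=40/3
6. join AHMPUX+T (d=40/3) ⇒ AHMPTUX; edges |AHMPUX|=1/9, |T|=20/3
final tree: ((((A:1,P:1):2,H:3):32/9,((M:1/2,X:1/2):4,U:9/2):37/18):1/9,T:20/3)
total length: 260/9

260/9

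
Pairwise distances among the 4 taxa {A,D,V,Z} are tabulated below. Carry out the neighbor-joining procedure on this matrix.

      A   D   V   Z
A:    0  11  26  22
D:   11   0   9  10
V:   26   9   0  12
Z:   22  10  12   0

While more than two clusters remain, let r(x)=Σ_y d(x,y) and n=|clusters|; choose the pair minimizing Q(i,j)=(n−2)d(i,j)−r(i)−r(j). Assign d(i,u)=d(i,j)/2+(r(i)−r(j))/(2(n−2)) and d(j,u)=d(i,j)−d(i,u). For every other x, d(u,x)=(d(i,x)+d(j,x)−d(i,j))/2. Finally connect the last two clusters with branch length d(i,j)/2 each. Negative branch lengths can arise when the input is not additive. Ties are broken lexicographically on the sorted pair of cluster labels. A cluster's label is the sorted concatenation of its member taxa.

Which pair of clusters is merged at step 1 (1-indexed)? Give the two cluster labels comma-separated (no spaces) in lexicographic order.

A,D

iteration 1: select A,D (d=11, Q=-67); attach at lengths (51/4, -7/4); label the merged cluster AD
  updated: d(AD,V)=12, d(AD,Z)=21/2
iteration 2: select AD,V (d=12, Q=-69/2); attach at lengths (21/4, 27/4); label the merged cluster ADV
  updated: d(ADV,Z)=21/4
iteration 3: select ADV,Z (d=21/4); attach at lengths (21/8, 21/8); label the merged cluster ADVZ
final tree: (((A:51/4,D:-7/4):21/4,V:27/4):21/8,Z:21/8)
total length: 113/4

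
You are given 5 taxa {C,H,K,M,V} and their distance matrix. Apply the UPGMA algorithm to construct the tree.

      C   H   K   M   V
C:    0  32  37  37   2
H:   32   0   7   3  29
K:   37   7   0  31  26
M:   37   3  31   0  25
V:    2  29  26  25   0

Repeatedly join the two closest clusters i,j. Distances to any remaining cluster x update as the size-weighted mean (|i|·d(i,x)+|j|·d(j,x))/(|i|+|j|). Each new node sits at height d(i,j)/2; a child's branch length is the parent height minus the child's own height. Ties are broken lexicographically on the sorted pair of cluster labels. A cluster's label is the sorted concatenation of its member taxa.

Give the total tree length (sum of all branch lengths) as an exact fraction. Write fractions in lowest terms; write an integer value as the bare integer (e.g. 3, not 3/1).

43

1. join C+V (d=2) ⇒ CV; edges |C|=1, |V|=1
  updated: d(CV,H)=61/2, d(CV,K)=63/2, d(CV,M)=31
2. join H+M (d=3) ⇒ HM; edges |H|=3/2, |M|=3/2
  updated: d(CV,HM)=123/4, d(HM,K)=19
3. join HM+K (d=19) ⇒ HKM; edges |HM|=8, |K|=19/2
  updated: d(CV,HKM)=31
4. join CV+HKM (d=31) ⇒ CHKMV; edges |CV|=29/2, |HKM|=6
final tree: ((C:1,V:1):29/2,((H:3/2,M:3/2):8,K:19/2):6)
total length: 43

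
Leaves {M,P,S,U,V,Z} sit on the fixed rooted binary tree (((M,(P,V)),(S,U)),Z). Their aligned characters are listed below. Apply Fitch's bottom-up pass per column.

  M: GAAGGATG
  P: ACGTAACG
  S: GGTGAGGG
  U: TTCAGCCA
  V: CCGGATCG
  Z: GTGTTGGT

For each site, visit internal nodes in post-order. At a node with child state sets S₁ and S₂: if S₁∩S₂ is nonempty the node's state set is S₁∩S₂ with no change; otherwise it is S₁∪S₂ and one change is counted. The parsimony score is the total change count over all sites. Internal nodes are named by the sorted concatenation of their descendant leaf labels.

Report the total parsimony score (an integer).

23

PV@0: {A} ∪ {C} = {A,C} (union, +1)
MPV@0: {G} ∪ {A,C} = {A,C,G} (union, +1)
SU@0: {G} ∪ {T} = {G,T} (union, +1)
MPSUV@0: {A,C,G} ∩ {G,T} = {G} (intersection, +0)
MPSUVZ@0: {G} ∩ {G} = {G} (intersection, +0)
PV@1: {C} ∩ {C} = {C} (intersection, +0)
MPV@1: {A} ∪ {C} = {A,C} (union, +1)
SU@1: {G} ∪ {T} = {G,T} (union, +1)
MPSUV@1: {A,C} ∪ {G,T} = {A,C,G,T} (union, +1)
MPSUVZ@1: {A,C,G,T} ∩ {T} = {T} (intersection, +0)
PV@2: {G} ∩ {G} = {G} (intersection, +0)
MPV@2: {A} ∪ {G} = {A,G} (union, +1)
SU@2: {T} ∪ {C} = {C,T} (union, +1)
MPSUV@2: {A,G} ∪ {C,T} = {A,C,G,T} (union, +1)
MPSUVZ@2: {A,C,G,T} ∩ {G} = {G} (intersection, +0)
PV@3: {T} ∪ {G} = {G,T} (union, +1)
MPV@3: {G} ∩ {G,T} = {G} (intersection, +0)
SU@3: {G} ∪ {A} = {A,G} (union, +1)
MPSUV@3: {G} ∩ {A,G} = {G} (intersection, +0)
MPSUVZ@3: {G} ∪ {T} = {G,T} (union, +1)
PV@4: {A} ∩ {A} = {A} (intersection, +0)
MPV@4: {G} ∪ {A} = {A,G} (union, +1)
SU@4: {A} ∪ {G} = {A,G} (union, +1)
MPSUV@4: {A,G} ∩ {A,G} = {A,G} (intersection, +0)
MPSUVZ@4: {A,G} ∪ {T} = {A,G,T} (union, +1)
PV@5: {A} ∪ {T} = {A,T} (union, +1)
MPV@5: {A} ∩ {A,T} = {A} (intersection, +0)
SU@5: {G} ∪ {C} = {C,G} (union, +1)
MPSUV@5: {A} ∪ {C,G} = {A,C,G} (union, +1)
MPSUVZ@5: {A,C,G} ∩ {G} = {G} (intersection, +0)
PV@6: {C} ∩ {C} = {C} (intersection, +0)
MPV@6: {T} ∪ {C} = {C,T} (union, +1)
SU@6: {G} ∪ {C} = {C,G} (union, +1)
MPSUV@6: {C,T} ∩ {C,G} = {C} (intersection, +0)
MPSUVZ@6: {C} ∪ {G} = {C,G} (union, +1)
PV@7: {G} ∩ {G} = {G} (intersection, +0)
MPV@7: {G} ∩ {G} = {G} (intersection, +0)
SU@7: {G} ∪ {A} = {A,G} (union, +1)
MPSUV@7: {G} ∩ {A,G} = {G} (intersection, +0)
MPSUVZ@7: {G} ∪ {T} = {G,T} (union, +1)
per-site changes: [3, 3, 3, 3, 3, 3, 3, 2]; total = 23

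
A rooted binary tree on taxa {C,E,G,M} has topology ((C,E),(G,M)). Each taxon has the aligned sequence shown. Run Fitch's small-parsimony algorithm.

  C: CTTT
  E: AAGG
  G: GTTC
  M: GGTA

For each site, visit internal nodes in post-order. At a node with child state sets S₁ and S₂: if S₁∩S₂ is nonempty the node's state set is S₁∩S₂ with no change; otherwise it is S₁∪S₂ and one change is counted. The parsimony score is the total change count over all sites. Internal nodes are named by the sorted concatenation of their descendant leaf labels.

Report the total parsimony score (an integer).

8

site 0, node CE: C={C} ∪ E={A} → {A,C} (+1)
site 0, node GM: G={G} ∩ M={G} → {G} (+0)
site 0, node CEGM: CE={A,C} ∪ GM={G} → {A,C,G} (+1)
site 1, node CE: C={T} ∪ E={A} → {A,T} (+1)
site 1, node GM: G={T} ∪ M={G} → {G,T} (+1)
site 1, node CEGM: CE={A,T} ∩ GM={G,T} → {T} (+0)
site 2, node CE: C={T} ∪ E={G} → {G,T} (+1)
site 2, node GM: G={T} ∩ M={T} → {T} (+0)
site 2, node CEGM: CE={G,T} ∩ GM={T} → {T} (+0)
site 3, node CE: C={T} ∪ E={G} → {G,T} (+1)
site 3, node GM: G={C} ∪ M={A} → {A,C} (+1)
site 3, node CEGM: CE={G,T} ∪ GM={A,C} → {A,C,G,T} (+1)
per-site changes: [2, 2, 1, 3]; total = 8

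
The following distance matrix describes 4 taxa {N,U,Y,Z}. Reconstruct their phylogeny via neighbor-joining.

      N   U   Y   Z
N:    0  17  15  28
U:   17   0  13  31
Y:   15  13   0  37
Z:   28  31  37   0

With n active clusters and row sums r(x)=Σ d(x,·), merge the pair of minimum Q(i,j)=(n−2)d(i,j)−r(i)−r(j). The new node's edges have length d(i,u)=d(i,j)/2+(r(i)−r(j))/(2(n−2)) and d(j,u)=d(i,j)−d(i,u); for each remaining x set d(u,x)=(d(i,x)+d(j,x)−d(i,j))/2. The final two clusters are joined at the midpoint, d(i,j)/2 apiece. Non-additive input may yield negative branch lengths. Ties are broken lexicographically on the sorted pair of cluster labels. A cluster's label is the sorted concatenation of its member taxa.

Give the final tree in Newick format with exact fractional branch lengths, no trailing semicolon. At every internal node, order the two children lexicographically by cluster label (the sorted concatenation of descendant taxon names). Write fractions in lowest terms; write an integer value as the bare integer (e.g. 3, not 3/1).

(((N:5,Z:23):9/2,U:11/2):15/4,Y:15/4)

iteration 1: select N,Z (d=28, Q=-100); attach at lengths (5, 23); label the merged cluster NZ
  updated: d(NZ,U)=10, d(NZ,Y)=12
iteration 2: select NZ,U (d=10, Q=-35); attach at lengths (9/2, 11/2); label the merged cluster NUZ
  updated: d(NUZ,Y)=15/2
iteration 3: select NUZ,Y (d=15/2); attach at lengths (15/4, 15/4); label the merged cluster NUYZ
final tree: (((N:5,Z:23):9/2,U:11/2):15/4,Y:15/4)
total length: 91/2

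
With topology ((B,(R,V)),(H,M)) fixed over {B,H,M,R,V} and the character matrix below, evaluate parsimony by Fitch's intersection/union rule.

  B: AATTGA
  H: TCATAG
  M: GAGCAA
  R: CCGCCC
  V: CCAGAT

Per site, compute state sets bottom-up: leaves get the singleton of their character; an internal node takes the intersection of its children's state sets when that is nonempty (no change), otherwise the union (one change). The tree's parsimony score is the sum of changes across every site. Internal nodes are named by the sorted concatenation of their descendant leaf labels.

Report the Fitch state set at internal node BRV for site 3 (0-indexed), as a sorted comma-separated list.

C,G,T

[col 0] RV: children R:{C}, V:{C} ∩→ {C}; cost 0
[col 0] BRV: children B:{A}, RV:{C} ∪→ {A,C}; cost 1
[col 0] HM: children H:{T}, M:{G} ∪→ {G,T}; cost 1
[col 0] BHMRV: children BRV:{A,C}, HM:{G,T} ∪→ {A,C,G,T}; cost 1
[col 1] RV: children R:{C}, V:{C} ∩→ {C}; cost 0
[col 1] BRV: children B:{A}, RV:{C} ∪→ {A,C}; cost 1
[col 1] HM: children H:{C}, M:{A} ∪→ {A,C}; cost 1
[col 1] BHMRV: children BRV:{A,C}, HM:{A,C} ∩→ {A,C}; cost 0
[col 2] RV: children R:{G}, V:{A} ∪→ {A,G}; cost 1
[col 2] BRV: children B:{T}, RV:{A,G} ∪→ {A,G,T}; cost 1
[col 2] HM: children H:{A}, M:{G} ∪→ {A,G}; cost 1
[col 2] BHMRV: children BRV:{A,G,T}, HM:{A,G} ∩→ {A,G}; cost 0
[col 3] RV: children R:{C}, V:{G} ∪→ {C,G}; cost 1
[col 3] BRV: children B:{T}, RV:{C,G} ∪→ {C,G,T}; cost 1
[col 3] HM: children H:{T}, M:{C} ∪→ {C,T}; cost 1
[col 3] BHMRV: children BRV:{C,G,T}, HM:{C,T} ∩→ {C,T}; cost 0
[col 4] RV: children R:{C}, V:{A} ∪→ {A,C}; cost 1
[col 4] BRV: children B:{G}, RV:{A,C} ∪→ {A,C,G}; cost 1
[col 4] HM: children H:{A}, M:{A} ∩→ {A}; cost 0
[col 4] BHMRV: children BRV:{A,C,G}, HM:{A} ∩→ {A}; cost 0
[col 5] RV: children R:{C}, V:{T} ∪→ {C,T}; cost 1
[col 5] BRV: children B:{A}, RV:{C,T} ∪→ {A,C,T}; cost 1
[col 5] HM: children H:{G}, M:{A} ∪→ {A,G}; cost 1
[col 5] BHMRV: children BRV:{A,C,T}, HM:{A,G} ∩→ {A}; cost 0
per-site changes: [3, 2, 3, 3, 2, 3]; total = 16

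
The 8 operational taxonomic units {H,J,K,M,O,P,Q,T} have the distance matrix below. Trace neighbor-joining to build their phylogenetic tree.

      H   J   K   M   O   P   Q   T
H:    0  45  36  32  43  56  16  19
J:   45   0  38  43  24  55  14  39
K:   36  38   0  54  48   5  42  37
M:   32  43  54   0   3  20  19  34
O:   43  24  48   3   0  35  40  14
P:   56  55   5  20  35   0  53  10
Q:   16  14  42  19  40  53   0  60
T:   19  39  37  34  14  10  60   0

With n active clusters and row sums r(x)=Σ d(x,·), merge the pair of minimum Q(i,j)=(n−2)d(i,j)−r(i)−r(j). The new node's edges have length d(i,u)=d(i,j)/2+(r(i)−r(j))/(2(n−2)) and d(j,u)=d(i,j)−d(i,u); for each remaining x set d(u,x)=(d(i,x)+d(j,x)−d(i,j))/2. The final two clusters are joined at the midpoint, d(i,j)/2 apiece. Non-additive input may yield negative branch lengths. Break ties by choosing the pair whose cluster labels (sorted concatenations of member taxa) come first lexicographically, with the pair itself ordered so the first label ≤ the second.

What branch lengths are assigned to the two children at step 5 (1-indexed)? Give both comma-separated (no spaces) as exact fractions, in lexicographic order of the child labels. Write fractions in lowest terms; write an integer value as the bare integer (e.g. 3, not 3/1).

1. join K+P (d=5, Q=-464) ⇒ KP; edges |K|=14/3, |P|=1/3
  updated: d(H,KP)=87/2, d(J,KP)=44, d(KP,M)=69/2, d(KP,O)=39, d(KP,Q)=45, d(KP,T)=21
2. join J+Q (d=14, Q=-333) ⇒ JQ; edges |J|=17/2, |Q|=11/2
  updated: d(H,JQ)=47/2, d(JQ,KP)=75/2, d(JQ,M)=24, d(JQ,O)=25, d(JQ,T)=85/2
3. join M+O (d=3, Q=-479/2) ⇒ MO; edges |M|=31/16, |O|=17/16
  updated: d(H,MO)=36, d(JQ,MO)=23, d(KP,MO)=141/4, d(MO,T)=45/2
4. join KP+T (d=21, Q=-717/4) ⇒ KPT; edges |KP|=127/8, |T|=41/8
  updated: d(H,KPT)=83/4, d(JQ,KPT)=59/2, d(KPT,MO)=147/8
5. join H+JQ (d=47/2, Q=-437/4) ⇒ HJQ; edges |H|=205/16, |JQ|=171/16
  updated: d(HJQ,KPT)=107/8, d(HJQ,MO)=71/4
6. join HJQ+KPT (d=107/8, Q=-99/2) ⇒ HJKPQT; edges |HJQ|=51/8, |KPT|=7
  updated: d(HJKPQT,MO)=91/8
7. join HJKPQT+MO (d=91/8) ⇒ HJKMOPQT; edges |HJKPQT|=91/16, |MO|=91/16
final tree: (((H:205/16,(J:17/2,Q:11/2):171/16):51/8,((K:14/3,P:1/3):127/8,T:41/8):7):91/16,(M:31/16,O:17/16):91/16)
total length: 365/4

205/16,171/16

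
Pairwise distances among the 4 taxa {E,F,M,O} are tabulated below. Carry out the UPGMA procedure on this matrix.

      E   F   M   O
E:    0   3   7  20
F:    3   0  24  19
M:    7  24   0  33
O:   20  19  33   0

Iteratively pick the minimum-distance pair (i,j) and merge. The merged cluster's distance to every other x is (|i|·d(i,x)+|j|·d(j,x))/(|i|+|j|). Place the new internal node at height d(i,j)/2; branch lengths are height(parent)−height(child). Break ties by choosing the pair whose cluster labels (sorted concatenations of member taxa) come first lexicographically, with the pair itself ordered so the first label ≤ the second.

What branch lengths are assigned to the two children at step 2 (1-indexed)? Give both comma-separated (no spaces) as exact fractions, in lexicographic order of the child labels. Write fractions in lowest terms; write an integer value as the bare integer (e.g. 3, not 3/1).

iteration 1: select E,F (d=3); attach at lengths (3/2, 3/2); label the merged cluster EF
  updated: d(EF,M)=31/2, d(EF,O)=39/2
iteration 2: select EF,M (d=31/2); attach at lengths (25/4, 31/4); label the merged cluster EFM
  updated: d(EFM,O)=24
iteration 3: select EFM,O (d=24); attach at lengths (17/4, 12); label the merged cluster EFMO
final tree: (((E:3/2,F:3/2):25/4,M:31/4):17/4,O:12)
total length: 133/4

25/4,31/4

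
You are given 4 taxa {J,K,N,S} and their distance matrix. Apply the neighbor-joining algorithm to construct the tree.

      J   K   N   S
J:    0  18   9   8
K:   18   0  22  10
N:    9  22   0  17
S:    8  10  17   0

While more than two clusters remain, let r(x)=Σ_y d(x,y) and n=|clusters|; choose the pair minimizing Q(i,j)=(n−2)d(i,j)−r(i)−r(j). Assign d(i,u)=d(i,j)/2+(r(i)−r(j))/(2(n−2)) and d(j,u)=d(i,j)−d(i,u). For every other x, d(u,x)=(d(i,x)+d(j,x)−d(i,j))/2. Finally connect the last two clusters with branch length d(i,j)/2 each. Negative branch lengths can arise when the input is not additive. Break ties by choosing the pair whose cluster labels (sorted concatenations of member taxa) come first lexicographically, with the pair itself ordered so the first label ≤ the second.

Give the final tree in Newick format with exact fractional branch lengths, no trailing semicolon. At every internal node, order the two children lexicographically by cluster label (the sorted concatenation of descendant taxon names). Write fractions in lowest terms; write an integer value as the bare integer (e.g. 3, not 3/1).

(((J:5/4,N:31/4):27/4,K:35/4):5/8,S:5/8)

step 1: merge (J,N) at d=9, Q=-65; branch lengths J→5/4, N→31/4; new cluster JN
  updated: d(JN,K)=31/2, d(JN,S)=8
step 2: merge (JN,K) at d=31/2, Q=-67/2; branch lengths JN→27/4, K→35/4; new cluster JKN
  updated: d(JKN,S)=5/4
step 3: merge (JKN,S) at d=5/4; branch lengths JKN→5/8, S→5/8; new cluster JKNS
final tree: (((J:5/4,N:31/4):27/4,K:35/4):5/8,S:5/8)
total length: 103/4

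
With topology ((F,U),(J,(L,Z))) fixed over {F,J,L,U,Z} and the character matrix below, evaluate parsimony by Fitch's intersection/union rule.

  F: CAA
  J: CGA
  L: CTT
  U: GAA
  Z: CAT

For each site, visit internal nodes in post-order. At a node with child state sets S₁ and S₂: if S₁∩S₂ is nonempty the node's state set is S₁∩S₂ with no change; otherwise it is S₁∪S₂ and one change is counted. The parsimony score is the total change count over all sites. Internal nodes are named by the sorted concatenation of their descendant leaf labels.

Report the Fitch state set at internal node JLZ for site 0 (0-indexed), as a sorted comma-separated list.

site 0, node FU: F={C} ∪ U={G} → {C,G} (+1)
site 0, node LZ: L={C} ∩ Z={C} → {C} (+0)
site 0, node JLZ: J={C} ∩ LZ={C} → {C} (+0)
site 0, node FJLUZ: FU={C,G} ∩ JLZ={C} → {C} (+0)
site 1, node FU: F={A} ∩ U={A} → {A} (+0)
site 1, node LZ: L={T} ∪ Z={A} → {A,T} (+1)
site 1, node JLZ: J={G} ∪ LZ={A,T} → {A,G,T} (+1)
site 1, node FJLUZ: FU={A} ∩ JLZ={A,G,T} → {A} (+0)
site 2, node FU: F={A} ∩ U={A} → {A} (+0)
site 2, node LZ: L={T} ∩ Z={T} → {T} (+0)
site 2, node JLZ: J={A} ∪ LZ={T} → {A,T} (+1)
site 2, node FJLUZ: FU={A} ∩ JLZ={A,T} → {A} (+0)
per-site changes: [1, 2, 1]; total = 4

C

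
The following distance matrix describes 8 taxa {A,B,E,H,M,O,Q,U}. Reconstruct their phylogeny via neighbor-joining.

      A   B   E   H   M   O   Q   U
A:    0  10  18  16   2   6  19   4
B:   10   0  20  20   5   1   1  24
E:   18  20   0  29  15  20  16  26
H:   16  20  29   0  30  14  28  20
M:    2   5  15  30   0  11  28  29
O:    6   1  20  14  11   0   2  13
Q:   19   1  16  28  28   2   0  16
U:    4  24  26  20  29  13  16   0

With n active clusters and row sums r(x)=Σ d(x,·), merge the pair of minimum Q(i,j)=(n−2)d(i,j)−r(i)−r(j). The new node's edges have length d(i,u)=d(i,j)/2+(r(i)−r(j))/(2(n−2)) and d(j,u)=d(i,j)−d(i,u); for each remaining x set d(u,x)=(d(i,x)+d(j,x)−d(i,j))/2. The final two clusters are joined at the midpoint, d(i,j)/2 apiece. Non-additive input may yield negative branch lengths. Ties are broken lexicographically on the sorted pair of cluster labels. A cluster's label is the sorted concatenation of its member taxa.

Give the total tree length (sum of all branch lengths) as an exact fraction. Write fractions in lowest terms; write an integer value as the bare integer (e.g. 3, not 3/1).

step 1: merge (B,Q) at d=1, Q=-185; branch lengths B→-23/12, Q→35/12; new cluster BQ
  updated: d(A,BQ)=14, d(BQ,E)=35/2, d(BQ,H)=47/2, d(BQ,M)=16, d(BQ,O)=1, d(BQ,U)=39/2
step 2: merge (E,M) at d=15, Q=-307/2; branch lengths E→39/4, M→21/4; new cluster EM
  updated: d(A,EM)=5/2, d(BQ,EM)=37/4, d(EM,H)=22, d(EM,O)=8, d(EM,U)=20
step 3: merge (BQ,O) at d=1, Q=-421/4; branch lengths BQ→117/32, O→-85/32; new cluster BOQ
  updated: d(A,BOQ)=19/2, d(BOQ,EM)=65/8, d(BOQ,H)=73/4, d(BOQ,U)=63/4
step 4: merge (BOQ,EM) at d=65/8, Q=-639/8; branch lengths BOQ→187/48, EM→203/48; new cluster BEMOQ
  updated: d(A,BEMOQ)=31/16, d(BEMOQ,H)=257/16, d(BEMOQ,U)=221/16
step 5: merge (A,U) at d=4, Q=-207/4; branch lengths A→-63/32, U→191/32; new cluster AU
  updated: d(AU,BEMOQ)=47/8, d(AU,H)=16
step 6: merge (AU,BEMOQ) at d=47/8, Q=-607/16; branch lengths AU→93/32, BEMOQ→95/32; new cluster ABEMOQU
  updated: d(ABEMOQU,H)=419/32
step 7: merge (ABEMOQU,H) at d=419/32; branch lengths ABEMOQU→419/64, H→419/64; new cluster ABEHMOQU
final tree: (((A:-63/32,U:191/32):93/32,(((B:-23/12,Q:35/12):117/32,O:-85/32):187/48,(E:39/4,M:21/4):203/48):95/32):419/64,H:419/64)
total length: 1539/32

1539/32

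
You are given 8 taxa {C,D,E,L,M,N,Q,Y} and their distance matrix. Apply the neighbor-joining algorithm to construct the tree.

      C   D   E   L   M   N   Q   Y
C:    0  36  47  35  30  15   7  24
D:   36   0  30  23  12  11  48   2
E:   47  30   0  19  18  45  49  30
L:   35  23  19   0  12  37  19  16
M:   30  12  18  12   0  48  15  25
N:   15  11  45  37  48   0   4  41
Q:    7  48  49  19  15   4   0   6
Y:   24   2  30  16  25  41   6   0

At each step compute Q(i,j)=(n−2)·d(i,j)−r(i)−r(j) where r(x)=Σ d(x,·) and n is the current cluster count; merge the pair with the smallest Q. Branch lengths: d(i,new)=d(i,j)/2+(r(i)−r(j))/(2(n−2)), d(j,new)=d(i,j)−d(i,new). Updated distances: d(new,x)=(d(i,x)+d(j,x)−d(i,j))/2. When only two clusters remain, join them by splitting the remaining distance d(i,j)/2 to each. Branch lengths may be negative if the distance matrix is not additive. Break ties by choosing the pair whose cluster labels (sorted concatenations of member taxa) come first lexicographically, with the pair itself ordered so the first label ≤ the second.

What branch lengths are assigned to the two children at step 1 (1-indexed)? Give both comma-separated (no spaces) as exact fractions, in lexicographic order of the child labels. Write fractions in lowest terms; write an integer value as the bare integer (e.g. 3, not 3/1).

77/12,-29/12

iteration 1: select N,Q (d=4, Q=-325); attach at lengths (77/12, -29/12); label the merged cluster NQ
  updated: d(C,NQ)=9, d(D,NQ)=55/2, d(E,NQ)=45, d(L,NQ)=26, d(M,NQ)=59/2, d(NQ,Y)=43/2
iteration 2: select C,NQ (d=9, Q=-589/2); attach at lengths (27/4, 9/4); label the merged cluster CNQ
  updated: d(CNQ,D)=109/4, d(CNQ,E)=83/2, d(CNQ,L)=26, d(CNQ,M)=101/4, d(CNQ,Y)=73/4
iteration 3: select D,Y (d=2, Q=-355/2); attach at lengths (11/8, 5/8); label the merged cluster DY
  updated: d(CNQ,DY)=87/4, d(DY,E)=29, d(DY,L)=37/2, d(DY,M)=35/2
iteration 4: select CNQ,DY (d=87/4, Q=-136); attach at lengths (31/2, 25/4); label the merged cluster CDNQY
  updated: d(CDNQY,E)=195/8, d(CDNQY,L)=91/8, d(CDNQY,M)=21/2
iteration 5: select CDNQY,L (d=91/8, Q=-527/8); attach at lengths (213/32, 151/32); label the merged cluster CDLNQY
  updated: d(CDLNQY,E)=16, d(CDLNQY,M)=89/16
iteration 6: select CDLNQY,E (d=16, Q=-633/16); attach at lengths (57/32, 455/32); label the merged cluster CDELNQY
  updated: d(CDELNQY,M)=121/32
iteration 7: select CDELNQY,M (d=121/32); attach at lengths (121/64, 121/64); label the merged cluster CDELMNQY
final tree: (((((C:27/4,(N:77/12,Q:-29/12):9/4):31/2,(D:11/8,Y:5/8):25/4):213/32,L:151/32):57/32,E:455/32):121/64,M:121/64)
total length: 2173/32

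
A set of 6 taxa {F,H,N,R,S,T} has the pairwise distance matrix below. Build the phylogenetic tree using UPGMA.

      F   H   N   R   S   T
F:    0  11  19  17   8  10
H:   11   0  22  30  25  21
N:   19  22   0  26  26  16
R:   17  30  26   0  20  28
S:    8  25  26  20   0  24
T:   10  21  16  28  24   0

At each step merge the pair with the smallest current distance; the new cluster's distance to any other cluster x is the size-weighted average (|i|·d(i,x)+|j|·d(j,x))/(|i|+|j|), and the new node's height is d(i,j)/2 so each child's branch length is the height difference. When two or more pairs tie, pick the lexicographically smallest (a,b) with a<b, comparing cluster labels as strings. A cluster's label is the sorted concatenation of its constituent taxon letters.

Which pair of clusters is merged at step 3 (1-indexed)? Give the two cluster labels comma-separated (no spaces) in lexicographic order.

step 1: merge (F,S) at d=8; branch lengths F→4, S→4; new cluster FS
  updated: d(FS,H)=18, d(FS,N)=45/2, d(FS,R)=37/2, d(FS,T)=17
step 2: merge (N,T) at d=16; branch lengths N→8, T→8; new cluster NT
  updated: d(FS,NT)=79/4, d(H,NT)=43/2, d(NT,R)=27
step 3: merge (FS,H) at d=18; branch lengths FS→5, H→9; new cluster FHS
  updated: d(FHS,NT)=61/3, d(FHS,R)=67/3
step 4: merge (FHS,NT) at d=61/3; branch lengths FHS→7/6, NT→13/6; new cluster FHNST
  updated: d(FHNST,R)=121/5
step 5: merge (FHNST,R) at d=121/5; branch lengths FHNST→29/15, R→121/10; new cluster FHNRST
final tree: ((((F:4,S:4):5,H:9):7/6,(N:8,T:8):13/6):29/15,R:121/10)
total length: 1661/30

FS,H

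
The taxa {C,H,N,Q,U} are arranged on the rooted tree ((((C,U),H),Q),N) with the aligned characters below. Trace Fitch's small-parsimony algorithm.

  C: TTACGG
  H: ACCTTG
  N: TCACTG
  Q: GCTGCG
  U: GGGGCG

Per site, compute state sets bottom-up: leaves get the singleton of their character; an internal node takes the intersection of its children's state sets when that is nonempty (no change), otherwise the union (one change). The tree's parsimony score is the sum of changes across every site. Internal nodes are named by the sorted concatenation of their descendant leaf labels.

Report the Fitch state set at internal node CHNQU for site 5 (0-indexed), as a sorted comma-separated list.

G

site 0, node CU: C={T} ∪ U={G} → {G,T} (+1)
site 0, node CHU: CU={G,T} ∪ H={A} → {A,G,T} (+1)
site 0, node CHQU: CHU={A,G,T} ∩ Q={G} → {G} (+0)
site 0, node CHNQU: CHQU={G} ∪ N={T} → {G,T} (+1)
site 1, node CU: C={T} ∪ U={G} → {G,T} (+1)
site 1, node CHU: CU={G,T} ∪ H={C} → {C,G,T} (+1)
site 1, node CHQU: CHU={C,G,T} ∩ Q={C} → {C} (+0)
site 1, node CHNQU: CHQU={C} ∩ N={C} → {C} (+0)
site 2, node CU: C={A} ∪ U={G} → {A,G} (+1)
site 2, node CHU: CU={A,G} ∪ H={C} → {A,C,G} (+1)
site 2, node CHQU: CHU={A,C,G} ∪ Q={T} → {A,C,G,T} (+1)
site 2, node CHNQU: CHQU={A,C,G,T} ∩ N={A} → {A} (+0)
site 3, node CU: C={C} ∪ U={G} → {C,G} (+1)
site 3, node CHU: CU={C,G} ∪ H={T} → {C,G,T} (+1)
site 3, node CHQU: CHU={C,G,T} ∩ Q={G} → {G} (+0)
site 3, node CHNQU: CHQU={G} ∪ N={C} → {C,G} (+1)
site 4, node CU: C={G} ∪ U={C} → {C,G} (+1)
site 4, node CHU: CU={C,G} ∪ H={T} → {C,G,T} (+1)
site 4, node CHQU: CHU={C,G,T} ∩ Q={C} → {C} (+0)
site 4, node CHNQU: CHQU={C} ∪ N={T} → {C,T} (+1)
site 5, node CU: C={G} ∩ U={G} → {G} (+0)
site 5, node CHU: CU={G} ∩ H={G} → {G} (+0)
site 5, node CHQU: CHU={G} ∩ Q={G} → {G} (+0)
site 5, node CHNQU: CHQU={G} ∩ N={G} → {G} (+0)
per-site changes: [3, 2, 3, 3, 3, 0]; total = 14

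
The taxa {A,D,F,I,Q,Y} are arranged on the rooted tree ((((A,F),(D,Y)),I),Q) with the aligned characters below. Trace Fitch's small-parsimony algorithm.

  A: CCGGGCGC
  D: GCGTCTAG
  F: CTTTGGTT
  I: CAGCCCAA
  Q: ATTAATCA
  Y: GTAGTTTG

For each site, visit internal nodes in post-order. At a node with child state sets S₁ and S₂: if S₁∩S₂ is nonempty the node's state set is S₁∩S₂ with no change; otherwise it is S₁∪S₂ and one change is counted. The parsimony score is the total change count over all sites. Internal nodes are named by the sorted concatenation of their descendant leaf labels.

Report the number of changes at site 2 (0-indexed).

3

site 0, node AF: A={C} ∩ F={C} → {C} (+0)
site 0, node DY: D={G} ∩ Y={G} → {G} (+0)
site 0, node ADFY: AF={C} ∪ DY={G} → {C,G} (+1)
site 0, node ADFIY: ADFY={C,G} ∩ I={C} → {C} (+0)
site 0, node ADFIQY: ADFIY={C} ∪ Q={A} → {A,C} (+1)
site 1, node AF: A={C} ∪ F={T} → {C,T} (+1)
site 1, node DY: D={C} ∪ Y={T} → {C,T} (+1)
site 1, node ADFY: AF={C,T} ∩ DY={C,T} → {C,T} (+0)
site 1, node ADFIY: ADFY={C,T} ∪ I={A} → {A,C,T} (+1)
site 1, node ADFIQY: ADFIY={A,C,T} ∩ Q={T} → {T} (+0)
site 2, node AF: A={G} ∪ F={T} → {G,T} (+1)
site 2, node DY: D={G} ∪ Y={A} → {A,G} (+1)
site 2, node ADFY: AF={G,T} ∩ DY={A,G} → {G} (+0)
site 2, node ADFIY: ADFY={G} ∩ I={G} → {G} (+0)
site 2, node ADFIQY: ADFIY={G} ∪ Q={T} → {G,T} (+1)
site 3, node AF: A={G} ∪ F={T} → {G,T} (+1)
site 3, node DY: D={T} ∪ Y={G} → {G,T} (+1)
site 3, node ADFY: AF={G,T} ∩ DY={G,T} → {G,T} (+0)
site 3, node ADFIY: ADFY={G,T} ∪ I={C} → {C,G,T} (+1)
site 3, node ADFIQY: ADFIY={C,G,T} ∪ Q={A} → {A,C,G,T} (+1)
site 4, node AF: A={G} ∩ F={G} → {G} (+0)
site 4, node DY: D={C} ∪ Y={T} → {C,T} (+1)
site 4, node ADFY: AF={G} ∪ DY={C,T} → {C,G,T} (+1)
site 4, node ADFIY: ADFY={C,G,T} ∩ I={C} → {C} (+0)
site 4, node ADFIQY: ADFIY={C} ∪ Q={A} → {A,C} (+1)
site 5, node AF: A={C} ∪ F={G} → {C,G} (+1)
site 5, node DY: D={T} ∩ Y={T} → {T} (+0)
site 5, node ADFY: AF={C,G} ∪ DY={T} → {C,G,T} (+1)
site 5, node ADFIY: ADFY={C,G,T} ∩ I={C} → {C} (+0)
site 5, node ADFIQY: ADFIY={C} ∪ Q={T} → {C,T} (+1)
site 6, node AF: A={G} ∪ F={T} → {G,T} (+1)
site 6, node DY: D={A} ∪ Y={T} → {A,T} (+1)
site 6, node ADFY: AF={G,T} ∩ DY={A,T} → {T} (+0)
site 6, node ADFIY: ADFY={T} ∪ I={A} → {A,T} (+1)
site 6, node ADFIQY: ADFIY={A,T} ∪ Q={C} → {A,C,T} (+1)
site 7, node AF: A={C} ∪ F={T} → {C,T} (+1)
site 7, node DY: D={G} ∩ Y={G} → {G} (+0)
site 7, node ADFY: AF={C,T} ∪ DY={G} → {C,G,T} (+1)
site 7, node ADFIY: ADFY={C,G,T} ∪ I={A} → {A,C,G,T} (+1)
site 7, node ADFIQY: ADFIY={A,C,G,T} ∩ Q={A} → {A} (+0)
per-site changes: [2, 3, 3, 4, 3, 3, 4, 3]; total = 25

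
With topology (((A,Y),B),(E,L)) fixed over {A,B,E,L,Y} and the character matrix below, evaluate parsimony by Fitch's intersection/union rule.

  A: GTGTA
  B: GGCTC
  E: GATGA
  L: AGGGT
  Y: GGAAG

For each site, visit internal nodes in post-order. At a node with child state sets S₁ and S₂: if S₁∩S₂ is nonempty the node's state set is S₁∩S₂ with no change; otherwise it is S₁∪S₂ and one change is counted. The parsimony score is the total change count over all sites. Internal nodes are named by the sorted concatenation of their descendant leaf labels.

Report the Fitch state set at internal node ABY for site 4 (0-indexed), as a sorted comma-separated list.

site 0, node AY: A={G} ∩ Y={G} → {G} (+0)
site 0, node ABY: AY={G} ∩ B={G} → {G} (+0)
site 0, node EL: E={G} ∪ L={A} → {A,G} (+1)
site 0, node ABELY: ABY={G} ∩ EL={A,G} → {G} (+0)
site 1, node AY: A={T} ∪ Y={G} → {G,T} (+1)
site 1, node ABY: AY={G,T} ∩ B={G} → {G} (+0)
site 1, node EL: E={A} ∪ L={G} → {A,G} (+1)
site 1, node ABELY: ABY={G} ∩ EL={A,G} → {G} (+0)
site 2, node AY: A={G} ∪ Y={A} → {A,G} (+1)
site 2, node ABY: AY={A,G} ∪ B={C} → {A,C,G} (+1)
site 2, node EL: E={T} ∪ L={G} → {G,T} (+1)
site 2, node ABELY: ABY={A,C,G} ∩ EL={G,T} → {G} (+0)
site 3, node AY: A={T} ∪ Y={A} → {A,T} (+1)
site 3, node ABY: AY={A,T} ∩ B={T} → {T} (+0)
site 3, node EL: E={G} ∩ L={G} → {G} (+0)
site 3, node ABELY: ABY={T} ∪ EL={G} → {G,T} (+1)
site 4, node AY: A={A} ∪ Y={G} → {A,G} (+1)
site 4, node ABY: AY={A,G} ∪ B={C} → {A,C,G} (+1)
site 4, node EL: E={A} ∪ L={T} → {A,T} (+1)
site 4, node ABELY: ABY={A,C,G} ∩ EL={A,T} → {A} (+0)
per-site changes: [1, 2, 3, 2, 3]; total = 11

A,C,G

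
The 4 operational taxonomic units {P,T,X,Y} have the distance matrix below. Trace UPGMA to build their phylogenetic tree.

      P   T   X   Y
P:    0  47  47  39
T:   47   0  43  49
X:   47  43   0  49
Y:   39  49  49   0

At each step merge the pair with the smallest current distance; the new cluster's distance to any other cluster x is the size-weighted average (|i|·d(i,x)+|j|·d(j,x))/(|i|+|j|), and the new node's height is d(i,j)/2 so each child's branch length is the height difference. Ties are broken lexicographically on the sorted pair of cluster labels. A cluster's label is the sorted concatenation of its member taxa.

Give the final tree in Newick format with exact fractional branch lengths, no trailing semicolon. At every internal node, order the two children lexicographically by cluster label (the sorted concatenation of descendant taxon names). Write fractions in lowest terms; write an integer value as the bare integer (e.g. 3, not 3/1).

step 1: merge (P,Y) at d=39; branch lengths P→39/2, Y→39/2; new cluster PY
  updated: d(PY,T)=48, d(PY,X)=48
step 2: merge (T,X) at d=43; branch lengths T→43/2, X→43/2; new cluster TX
  updated: d(PY,TX)=48
step 3: merge (PY,TX) at d=48; branch lengths PY→9/2, TX→5/2; new cluster PTXY
final tree: ((P:39/2,Y:39/2):9/2,(T:43/2,X:43/2):5/2)
total length: 89

((P:39/2,Y:39/2):9/2,(T:43/2,X:43/2):5/2)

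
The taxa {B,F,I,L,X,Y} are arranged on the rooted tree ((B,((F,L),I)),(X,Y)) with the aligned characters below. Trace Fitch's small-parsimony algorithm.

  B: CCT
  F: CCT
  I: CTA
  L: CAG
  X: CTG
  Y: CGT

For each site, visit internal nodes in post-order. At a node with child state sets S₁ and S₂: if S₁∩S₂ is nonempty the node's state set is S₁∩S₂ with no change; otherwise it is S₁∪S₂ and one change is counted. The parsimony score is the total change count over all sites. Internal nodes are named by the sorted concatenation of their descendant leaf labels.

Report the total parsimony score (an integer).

[col 0] FL: children F:{C}, L:{C} ∩→ {C}; cost 0
[col 0] FIL: children FL:{C}, I:{C} ∩→ {C}; cost 0
[col 0] BFIL: children B:{C}, FIL:{C} ∩→ {C}; cost 0
[col 0] XY: children X:{C}, Y:{C} ∩→ {C}; cost 0
[col 0] BFILXY: children BFIL:{C}, XY:{C} ∩→ {C}; cost 0
[col 1] FL: children F:{C}, L:{A} ∪→ {A,C}; cost 1
[col 1] FIL: children FL:{A,C}, I:{T} ∪→ {A,C,T}; cost 1
[col 1] BFIL: children B:{C}, FIL:{A,C,T} ∩→ {C}; cost 0
[col 1] XY: children X:{T}, Y:{G} ∪→ {G,T}; cost 1
[col 1] BFILXY: children BFIL:{C}, XY:{G,T} ∪→ {C,G,T}; cost 1
[col 2] FL: children F:{T}, L:{G} ∪→ {G,T}; cost 1
[col 2] FIL: children FL:{G,T}, I:{A} ∪→ {A,G,T}; cost 1
[col 2] BFIL: children B:{T}, FIL:{A,G,T} ∩→ {T}; cost 0
[col 2] XY: children X:{G}, Y:{T} ∪→ {G,T}; cost 1
[col 2] BFILXY: children BFIL:{T}, XY:{G,T} ∩→ {T}; cost 0
per-site changes: [0, 4, 3]; total = 7

7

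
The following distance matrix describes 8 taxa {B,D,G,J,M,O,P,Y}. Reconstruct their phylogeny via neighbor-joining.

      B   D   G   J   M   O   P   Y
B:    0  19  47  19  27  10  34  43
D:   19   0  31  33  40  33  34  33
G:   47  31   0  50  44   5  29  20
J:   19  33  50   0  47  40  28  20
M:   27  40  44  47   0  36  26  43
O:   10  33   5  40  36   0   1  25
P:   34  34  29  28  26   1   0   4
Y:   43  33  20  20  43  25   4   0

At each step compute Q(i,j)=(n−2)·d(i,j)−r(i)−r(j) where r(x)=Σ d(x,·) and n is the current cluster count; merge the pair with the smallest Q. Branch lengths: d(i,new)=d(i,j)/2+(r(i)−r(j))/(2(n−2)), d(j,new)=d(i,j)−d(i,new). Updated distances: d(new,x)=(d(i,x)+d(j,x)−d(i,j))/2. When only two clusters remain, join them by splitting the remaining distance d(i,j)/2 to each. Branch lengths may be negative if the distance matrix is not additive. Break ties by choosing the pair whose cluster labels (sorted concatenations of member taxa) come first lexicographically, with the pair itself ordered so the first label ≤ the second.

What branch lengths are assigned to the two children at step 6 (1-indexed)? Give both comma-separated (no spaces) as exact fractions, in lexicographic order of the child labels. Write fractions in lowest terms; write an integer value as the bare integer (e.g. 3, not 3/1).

49/16,215/16

1. join G+O (d=5, Q=-346) ⇒ GO; edges |G|=53/6, |O|=-23/6
  updated: d(B,GO)=26, d(D,GO)=59/2, d(GO,J)=85/2, d(GO,M)=75/2, d(GO,P)=25/2, d(GO,Y)=20
2. join P+Y (d=4, Q=-563/2) ⇒ PY; edges |P|=-9/20, |Y|=89/20
  updated: d(B,PY)=73/2, d(D,PY)=63/2, d(GO,PY)=57/4, d(J,PY)=22, d(M,PY)=65/2
3. join GO+PY (d=57/4, Q=-459/2) ⇒ GOPY; edges |GO|=35/4, |PY|=11/2
  updated: d(B,GOPY)=193/8, d(D,GOPY)=187/8, d(GOPY,J)=201/8, d(GOPY,M)=223/8
4. join GOPY+M (d=223/8, Q=-635/4) ⇒ GMOPY; edges |GOPY|=169/24, |M|=125/6
  updated: d(B,GMOPY)=93/8, d(D,GMOPY)=71/4, d(GMOPY,J)=177/8
5. join B+J (d=19, Q=-343/4) ⇒ BJ; edges |B|=27/8, |J|=125/8
  updated: d(BJ,D)=33/2, d(BJ,GMOPY)=59/8
6. join BJ+D (d=33/2, Q=-333/8) ⇒ BDJ; edges |BJ|=49/16, |D|=215/16
  updated: d(BDJ,GMOPY)=69/16
7. join BDJ+GMOPY (d=69/16) ⇒ BDGJMOPY; edges |BDJ|=69/32, |GMOPY|=69/32
final tree: (((B:27/8,J:125/8):49/16,D:215/16):69/32,(((G:53/6,O:-23/6):35/4,(P:-9/20,Y:89/20):11/2):169/24,M:125/6):69/32)
total length: 1455/16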